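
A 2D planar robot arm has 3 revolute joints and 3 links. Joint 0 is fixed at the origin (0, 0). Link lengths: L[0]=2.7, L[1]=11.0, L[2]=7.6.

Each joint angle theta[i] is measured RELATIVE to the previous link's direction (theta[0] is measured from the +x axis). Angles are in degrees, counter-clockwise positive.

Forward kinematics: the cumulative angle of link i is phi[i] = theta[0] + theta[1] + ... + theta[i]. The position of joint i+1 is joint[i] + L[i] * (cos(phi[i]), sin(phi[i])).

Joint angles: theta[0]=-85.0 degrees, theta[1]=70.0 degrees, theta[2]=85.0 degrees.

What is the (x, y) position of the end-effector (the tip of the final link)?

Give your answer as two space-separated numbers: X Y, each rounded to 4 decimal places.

joint[0] = (0.0000, 0.0000)  (base)
link 0: phi[0] = -85 = -85 deg
  cos(-85 deg) = 0.0872, sin(-85 deg) = -0.9962
  joint[1] = (0.0000, 0.0000) + 2.7 * (0.0872, -0.9962) = (0.0000 + 0.2353, 0.0000 + -2.6897) = (0.2353, -2.6897)
link 1: phi[1] = -85 + 70 = -15 deg
  cos(-15 deg) = 0.9659, sin(-15 deg) = -0.2588
  joint[2] = (0.2353, -2.6897) + 11 * (0.9659, -0.2588) = (0.2353 + 10.6252, -2.6897 + -2.8470) = (10.8605, -5.5367)
link 2: phi[2] = -85 + 70 + 85 = 70 deg
  cos(70 deg) = 0.3420, sin(70 deg) = 0.9397
  joint[3] = (10.8605, -5.5367) + 7.6 * (0.3420, 0.9397) = (10.8605 + 2.5994, -5.5367 + 7.1417) = (13.4599, 1.6049)
End effector: (13.4599, 1.6049)

Answer: 13.4599 1.6049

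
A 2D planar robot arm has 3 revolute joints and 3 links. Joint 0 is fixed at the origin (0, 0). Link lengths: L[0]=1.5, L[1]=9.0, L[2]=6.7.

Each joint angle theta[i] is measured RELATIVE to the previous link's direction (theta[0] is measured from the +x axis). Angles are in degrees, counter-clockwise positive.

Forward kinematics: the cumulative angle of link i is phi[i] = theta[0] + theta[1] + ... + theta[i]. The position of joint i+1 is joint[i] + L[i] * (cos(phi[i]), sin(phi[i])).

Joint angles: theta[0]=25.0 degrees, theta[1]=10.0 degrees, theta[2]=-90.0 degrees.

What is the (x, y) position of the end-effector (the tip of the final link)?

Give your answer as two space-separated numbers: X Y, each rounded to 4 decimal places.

Answer: 12.5748 0.3078

Derivation:
joint[0] = (0.0000, 0.0000)  (base)
link 0: phi[0] = 25 = 25 deg
  cos(25 deg) = 0.9063, sin(25 deg) = 0.4226
  joint[1] = (0.0000, 0.0000) + 1.5 * (0.9063, 0.4226) = (0.0000 + 1.3595, 0.0000 + 0.6339) = (1.3595, 0.6339)
link 1: phi[1] = 25 + 10 = 35 deg
  cos(35 deg) = 0.8192, sin(35 deg) = 0.5736
  joint[2] = (1.3595, 0.6339) + 9 * (0.8192, 0.5736) = (1.3595 + 7.3724, 0.6339 + 5.1622) = (8.7318, 5.7961)
link 2: phi[2] = 25 + 10 + -90 = -55 deg
  cos(-55 deg) = 0.5736, sin(-55 deg) = -0.8192
  joint[3] = (8.7318, 5.7961) + 6.7 * (0.5736, -0.8192) = (8.7318 + 3.8430, 5.7961 + -5.4883) = (12.5748, 0.3078)
End effector: (12.5748, 0.3078)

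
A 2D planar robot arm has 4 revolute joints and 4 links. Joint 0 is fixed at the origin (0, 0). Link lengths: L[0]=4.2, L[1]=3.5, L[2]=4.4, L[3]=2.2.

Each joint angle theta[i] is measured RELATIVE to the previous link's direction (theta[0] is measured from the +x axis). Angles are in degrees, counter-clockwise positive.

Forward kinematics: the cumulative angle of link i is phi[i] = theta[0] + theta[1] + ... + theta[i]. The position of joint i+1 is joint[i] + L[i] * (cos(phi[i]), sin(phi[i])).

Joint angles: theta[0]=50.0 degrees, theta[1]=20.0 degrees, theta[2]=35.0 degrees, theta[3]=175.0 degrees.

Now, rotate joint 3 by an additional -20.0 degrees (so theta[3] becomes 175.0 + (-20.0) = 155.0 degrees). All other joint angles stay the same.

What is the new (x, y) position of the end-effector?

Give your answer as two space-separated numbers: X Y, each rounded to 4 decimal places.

Answer: 2.3759 8.5898

Derivation:
joint[0] = (0.0000, 0.0000)  (base)
link 0: phi[0] = 50 = 50 deg
  cos(50 deg) = 0.6428, sin(50 deg) = 0.7660
  joint[1] = (0.0000, 0.0000) + 4.2 * (0.6428, 0.7660) = (0.0000 + 2.6997, 0.0000 + 3.2174) = (2.6997, 3.2174)
link 1: phi[1] = 50 + 20 = 70 deg
  cos(70 deg) = 0.3420, sin(70 deg) = 0.9397
  joint[2] = (2.6997, 3.2174) + 3.5 * (0.3420, 0.9397) = (2.6997 + 1.1971, 3.2174 + 3.2889) = (3.8968, 6.5063)
link 2: phi[2] = 50 + 20 + 35 = 105 deg
  cos(105 deg) = -0.2588, sin(105 deg) = 0.9659
  joint[3] = (3.8968, 6.5063) + 4.4 * (-0.2588, 0.9659) = (3.8968 + -1.1388, 6.5063 + 4.2501) = (2.7580, 10.7564)
link 3: phi[3] = 50 + 20 + 35 + 155 = 260 deg
  cos(260 deg) = -0.1736, sin(260 deg) = -0.9848
  joint[4] = (2.7580, 10.7564) + 2.2 * (-0.1736, -0.9848) = (2.7580 + -0.3820, 10.7564 + -2.1666) = (2.3759, 8.5898)
End effector: (2.3759, 8.5898)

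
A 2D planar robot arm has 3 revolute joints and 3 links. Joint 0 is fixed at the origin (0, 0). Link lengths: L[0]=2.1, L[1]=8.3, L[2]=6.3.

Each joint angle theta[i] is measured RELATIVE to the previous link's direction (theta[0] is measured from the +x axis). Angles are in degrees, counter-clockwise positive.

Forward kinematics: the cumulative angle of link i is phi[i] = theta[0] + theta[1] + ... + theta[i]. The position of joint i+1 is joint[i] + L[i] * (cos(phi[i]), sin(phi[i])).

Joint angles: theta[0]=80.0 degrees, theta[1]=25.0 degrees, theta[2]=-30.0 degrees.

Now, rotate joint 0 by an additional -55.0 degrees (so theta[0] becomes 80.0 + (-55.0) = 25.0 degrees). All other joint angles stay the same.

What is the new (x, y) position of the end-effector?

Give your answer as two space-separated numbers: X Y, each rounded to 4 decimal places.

joint[0] = (0.0000, 0.0000)  (base)
link 0: phi[0] = 25 = 25 deg
  cos(25 deg) = 0.9063, sin(25 deg) = 0.4226
  joint[1] = (0.0000, 0.0000) + 2.1 * (0.9063, 0.4226) = (0.0000 + 1.9032, 0.0000 + 0.8875) = (1.9032, 0.8875)
link 1: phi[1] = 25 + 25 = 50 deg
  cos(50 deg) = 0.6428, sin(50 deg) = 0.7660
  joint[2] = (1.9032, 0.8875) + 8.3 * (0.6428, 0.7660) = (1.9032 + 5.3351, 0.8875 + 6.3582) = (7.2384, 7.2457)
link 2: phi[2] = 25 + 25 + -30 = 20 deg
  cos(20 deg) = 0.9397, sin(20 deg) = 0.3420
  joint[3] = (7.2384, 7.2457) + 6.3 * (0.9397, 0.3420) = (7.2384 + 5.9201, 7.2457 + 2.1547) = (13.1584, 9.4004)
End effector: (13.1584, 9.4004)

Answer: 13.1584 9.4004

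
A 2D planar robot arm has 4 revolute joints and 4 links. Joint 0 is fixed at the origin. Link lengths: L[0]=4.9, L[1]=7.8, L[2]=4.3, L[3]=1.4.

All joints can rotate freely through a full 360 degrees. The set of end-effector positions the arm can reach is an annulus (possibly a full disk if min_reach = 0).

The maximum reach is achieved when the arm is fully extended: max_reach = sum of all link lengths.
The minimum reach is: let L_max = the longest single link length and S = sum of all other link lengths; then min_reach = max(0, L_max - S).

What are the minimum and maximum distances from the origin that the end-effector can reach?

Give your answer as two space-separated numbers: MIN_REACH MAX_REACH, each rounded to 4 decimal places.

Link lengths: [4.9, 7.8, 4.3, 1.4]
max_reach = 4.9 + 7.8 + 4.3 + 1.4 = 18.4
L_max = max([4.9, 7.8, 4.3, 1.4]) = 7.8
S (sum of others) = 18.4 - 7.8 = 10.6
min_reach = max(0, 7.8 - 10.6) = max(0, -2.8) = 0

Answer: 0.0000 18.4000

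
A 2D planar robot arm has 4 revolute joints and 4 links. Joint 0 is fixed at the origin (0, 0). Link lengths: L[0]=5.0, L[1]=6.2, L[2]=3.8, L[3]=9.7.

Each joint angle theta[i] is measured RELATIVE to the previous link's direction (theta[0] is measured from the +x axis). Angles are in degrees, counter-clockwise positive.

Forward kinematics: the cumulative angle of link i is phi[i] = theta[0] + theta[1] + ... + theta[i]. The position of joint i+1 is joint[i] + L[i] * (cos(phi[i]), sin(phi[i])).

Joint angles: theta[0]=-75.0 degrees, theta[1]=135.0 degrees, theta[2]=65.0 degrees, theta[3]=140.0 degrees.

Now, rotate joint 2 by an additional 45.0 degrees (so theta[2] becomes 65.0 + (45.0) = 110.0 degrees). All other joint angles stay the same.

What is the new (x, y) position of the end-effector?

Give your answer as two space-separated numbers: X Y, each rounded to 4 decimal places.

joint[0] = (0.0000, 0.0000)  (base)
link 0: phi[0] = -75 = -75 deg
  cos(-75 deg) = 0.2588, sin(-75 deg) = -0.9659
  joint[1] = (0.0000, 0.0000) + 5 * (0.2588, -0.9659) = (0.0000 + 1.2941, 0.0000 + -4.8296) = (1.2941, -4.8296)
link 1: phi[1] = -75 + 135 = 60 deg
  cos(60 deg) = 0.5000, sin(60 deg) = 0.8660
  joint[2] = (1.2941, -4.8296) + 6.2 * (0.5000, 0.8660) = (1.2941 + 3.1000, -4.8296 + 5.3694) = (4.3941, 0.5397)
link 2: phi[2] = -75 + 135 + 110 = 170 deg
  cos(170 deg) = -0.9848, sin(170 deg) = 0.1736
  joint[3] = (4.3941, 0.5397) + 3.8 * (-0.9848, 0.1736) = (4.3941 + -3.7423, 0.5397 + 0.6599) = (0.6518, 1.1996)
link 3: phi[3] = -75 + 135 + 110 + 140 = 310 deg
  cos(310 deg) = 0.6428, sin(310 deg) = -0.7660
  joint[4] = (0.6518, 1.1996) + 9.7 * (0.6428, -0.7660) = (0.6518 + 6.2350, 1.1996 + -7.4306) = (6.8869, -6.2310)
End effector: (6.8869, -6.2310)

Answer: 6.8869 -6.2310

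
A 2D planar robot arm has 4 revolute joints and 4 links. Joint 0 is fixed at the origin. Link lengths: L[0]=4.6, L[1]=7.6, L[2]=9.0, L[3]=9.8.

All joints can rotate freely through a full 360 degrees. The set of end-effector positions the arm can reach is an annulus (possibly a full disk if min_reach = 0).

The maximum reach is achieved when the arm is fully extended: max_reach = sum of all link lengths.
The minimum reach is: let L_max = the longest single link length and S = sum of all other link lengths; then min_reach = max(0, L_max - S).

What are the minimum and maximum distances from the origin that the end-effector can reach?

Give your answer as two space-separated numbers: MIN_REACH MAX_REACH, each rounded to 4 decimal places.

Link lengths: [4.6, 7.6, 9.0, 9.8]
max_reach = 4.6 + 7.6 + 9 + 9.8 = 31
L_max = max([4.6, 7.6, 9.0, 9.8]) = 9.8
S (sum of others) = 31 - 9.8 = 21.2
min_reach = max(0, 9.8 - 21.2) = max(0, -11.4) = 0

Answer: 0.0000 31.0000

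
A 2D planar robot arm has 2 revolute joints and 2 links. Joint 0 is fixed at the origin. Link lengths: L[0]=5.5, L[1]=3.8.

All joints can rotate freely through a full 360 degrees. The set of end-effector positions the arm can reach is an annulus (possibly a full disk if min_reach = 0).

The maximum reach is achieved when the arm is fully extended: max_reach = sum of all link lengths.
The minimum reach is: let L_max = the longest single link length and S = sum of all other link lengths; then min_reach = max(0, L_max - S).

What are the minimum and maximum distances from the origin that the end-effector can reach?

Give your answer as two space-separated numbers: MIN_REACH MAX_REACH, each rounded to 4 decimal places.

Answer: 1.7000 9.3000

Derivation:
Link lengths: [5.5, 3.8]
max_reach = 5.5 + 3.8 = 9.3
L_max = max([5.5, 3.8]) = 5.5
S (sum of others) = 9.3 - 5.5 = 3.8
min_reach = max(0, 5.5 - 3.8) = max(0, 1.7) = 1.7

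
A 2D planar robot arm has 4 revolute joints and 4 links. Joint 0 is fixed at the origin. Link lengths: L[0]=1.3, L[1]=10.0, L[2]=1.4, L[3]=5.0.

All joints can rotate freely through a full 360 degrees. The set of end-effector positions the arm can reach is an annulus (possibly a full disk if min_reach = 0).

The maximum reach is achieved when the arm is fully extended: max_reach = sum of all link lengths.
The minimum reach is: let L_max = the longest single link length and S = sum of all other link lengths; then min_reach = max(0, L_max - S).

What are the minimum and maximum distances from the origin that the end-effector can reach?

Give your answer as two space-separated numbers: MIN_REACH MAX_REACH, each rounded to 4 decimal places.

Link lengths: [1.3, 10.0, 1.4, 5.0]
max_reach = 1.3 + 10 + 1.4 + 5 = 17.7
L_max = max([1.3, 10.0, 1.4, 5.0]) = 10
S (sum of others) = 17.7 - 10 = 7.7
min_reach = max(0, 10 - 7.7) = max(0, 2.3) = 2.3

Answer: 2.3000 17.7000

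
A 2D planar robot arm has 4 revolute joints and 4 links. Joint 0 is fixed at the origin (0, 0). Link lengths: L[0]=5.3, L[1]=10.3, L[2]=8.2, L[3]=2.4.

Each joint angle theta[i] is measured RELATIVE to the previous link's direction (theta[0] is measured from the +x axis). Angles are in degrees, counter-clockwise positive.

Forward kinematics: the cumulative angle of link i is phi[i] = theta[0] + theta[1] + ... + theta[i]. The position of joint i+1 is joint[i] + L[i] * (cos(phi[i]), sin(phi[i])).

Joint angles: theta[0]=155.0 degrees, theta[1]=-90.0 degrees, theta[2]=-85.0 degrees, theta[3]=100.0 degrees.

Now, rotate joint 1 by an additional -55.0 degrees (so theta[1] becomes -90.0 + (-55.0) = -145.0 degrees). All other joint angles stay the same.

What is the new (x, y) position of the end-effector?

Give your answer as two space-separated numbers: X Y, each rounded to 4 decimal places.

joint[0] = (0.0000, 0.0000)  (base)
link 0: phi[0] = 155 = 155 deg
  cos(155 deg) = -0.9063, sin(155 deg) = 0.4226
  joint[1] = (0.0000, 0.0000) + 5.3 * (-0.9063, 0.4226) = (0.0000 + -4.8034, 0.0000 + 2.2399) = (-4.8034, 2.2399)
link 1: phi[1] = 155 + -145 = 10 deg
  cos(10 deg) = 0.9848, sin(10 deg) = 0.1736
  joint[2] = (-4.8034, 2.2399) + 10.3 * (0.9848, 0.1736) = (-4.8034 + 10.1435, 2.2399 + 1.7886) = (5.3401, 4.0285)
link 2: phi[2] = 155 + -145 + -85 = -75 deg
  cos(-75 deg) = 0.2588, sin(-75 deg) = -0.9659
  joint[3] = (5.3401, 4.0285) + 8.2 * (0.2588, -0.9659) = (5.3401 + 2.1223, 4.0285 + -7.9206) = (7.4624, -3.8921)
link 3: phi[3] = 155 + -145 + -85 + 100 = 25 deg
  cos(25 deg) = 0.9063, sin(25 deg) = 0.4226
  joint[4] = (7.4624, -3.8921) + 2.4 * (0.9063, 0.4226) = (7.4624 + 2.1751, -3.8921 + 1.0143) = (9.6375, -2.8779)
End effector: (9.6375, -2.8779)

Answer: 9.6375 -2.8779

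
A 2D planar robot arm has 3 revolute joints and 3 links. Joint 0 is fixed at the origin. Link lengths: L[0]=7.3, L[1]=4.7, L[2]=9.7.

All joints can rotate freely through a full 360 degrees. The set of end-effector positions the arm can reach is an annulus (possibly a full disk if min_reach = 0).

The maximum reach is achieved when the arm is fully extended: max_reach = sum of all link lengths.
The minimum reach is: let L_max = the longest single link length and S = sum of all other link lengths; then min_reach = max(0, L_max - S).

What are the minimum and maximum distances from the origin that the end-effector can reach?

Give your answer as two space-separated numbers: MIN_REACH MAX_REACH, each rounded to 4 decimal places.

Answer: 0.0000 21.7000

Derivation:
Link lengths: [7.3, 4.7, 9.7]
max_reach = 7.3 + 4.7 + 9.7 = 21.7
L_max = max([7.3, 4.7, 9.7]) = 9.7
S (sum of others) = 21.7 - 9.7 = 12
min_reach = max(0, 9.7 - 12) = max(0, -2.3) = 0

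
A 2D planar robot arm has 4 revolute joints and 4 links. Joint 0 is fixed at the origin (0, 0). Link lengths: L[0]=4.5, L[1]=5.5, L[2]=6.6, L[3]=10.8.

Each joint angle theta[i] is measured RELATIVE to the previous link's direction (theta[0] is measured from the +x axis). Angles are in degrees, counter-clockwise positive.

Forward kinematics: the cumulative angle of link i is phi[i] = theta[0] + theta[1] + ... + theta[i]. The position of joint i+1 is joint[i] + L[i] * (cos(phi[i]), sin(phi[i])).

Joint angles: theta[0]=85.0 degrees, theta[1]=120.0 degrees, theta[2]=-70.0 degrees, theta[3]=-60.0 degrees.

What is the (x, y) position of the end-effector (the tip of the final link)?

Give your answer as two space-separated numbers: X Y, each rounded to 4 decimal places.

joint[0] = (0.0000, 0.0000)  (base)
link 0: phi[0] = 85 = 85 deg
  cos(85 deg) = 0.0872, sin(85 deg) = 0.9962
  joint[1] = (0.0000, 0.0000) + 4.5 * (0.0872, 0.9962) = (0.0000 + 0.3922, 0.0000 + 4.4829) = (0.3922, 4.4829)
link 1: phi[1] = 85 + 120 = 205 deg
  cos(205 deg) = -0.9063, sin(205 deg) = -0.4226
  joint[2] = (0.3922, 4.4829) + 5.5 * (-0.9063, -0.4226) = (0.3922 + -4.9847, 4.4829 + -2.3244) = (-4.5925, 2.1585)
link 2: phi[2] = 85 + 120 + -70 = 135 deg
  cos(135 deg) = -0.7071, sin(135 deg) = 0.7071
  joint[3] = (-4.5925, 2.1585) + 6.6 * (-0.7071, 0.7071) = (-4.5925 + -4.6669, 2.1585 + 4.6669) = (-9.2594, 6.8254)
link 3: phi[3] = 85 + 120 + -70 + -60 = 75 deg
  cos(75 deg) = 0.2588, sin(75 deg) = 0.9659
  joint[4] = (-9.2594, 6.8254) + 10.8 * (0.2588, 0.9659) = (-9.2594 + 2.7952, 6.8254 + 10.4320) = (-6.4642, 17.2574)
End effector: (-6.4642, 17.2574)

Answer: -6.4642 17.2574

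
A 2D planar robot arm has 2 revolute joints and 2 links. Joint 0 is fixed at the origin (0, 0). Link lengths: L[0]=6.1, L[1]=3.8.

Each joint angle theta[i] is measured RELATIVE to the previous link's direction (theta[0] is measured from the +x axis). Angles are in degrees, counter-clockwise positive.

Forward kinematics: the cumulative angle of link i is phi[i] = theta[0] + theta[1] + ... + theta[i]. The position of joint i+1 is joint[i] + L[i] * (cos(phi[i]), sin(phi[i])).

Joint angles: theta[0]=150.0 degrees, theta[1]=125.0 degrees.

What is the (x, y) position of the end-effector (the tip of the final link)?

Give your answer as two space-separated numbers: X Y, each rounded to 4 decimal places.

joint[0] = (0.0000, 0.0000)  (base)
link 0: phi[0] = 150 = 150 deg
  cos(150 deg) = -0.8660, sin(150 deg) = 0.5000
  joint[1] = (0.0000, 0.0000) + 6.1 * (-0.8660, 0.5000) = (0.0000 + -5.2828, 0.0000 + 3.0500) = (-5.2828, 3.0500)
link 1: phi[1] = 150 + 125 = 275 deg
  cos(275 deg) = 0.0872, sin(275 deg) = -0.9962
  joint[2] = (-5.2828, 3.0500) + 3.8 * (0.0872, -0.9962) = (-5.2828 + 0.3312, 3.0500 + -3.7855) = (-4.9516, -0.7355)
End effector: (-4.9516, -0.7355)

Answer: -4.9516 -0.7355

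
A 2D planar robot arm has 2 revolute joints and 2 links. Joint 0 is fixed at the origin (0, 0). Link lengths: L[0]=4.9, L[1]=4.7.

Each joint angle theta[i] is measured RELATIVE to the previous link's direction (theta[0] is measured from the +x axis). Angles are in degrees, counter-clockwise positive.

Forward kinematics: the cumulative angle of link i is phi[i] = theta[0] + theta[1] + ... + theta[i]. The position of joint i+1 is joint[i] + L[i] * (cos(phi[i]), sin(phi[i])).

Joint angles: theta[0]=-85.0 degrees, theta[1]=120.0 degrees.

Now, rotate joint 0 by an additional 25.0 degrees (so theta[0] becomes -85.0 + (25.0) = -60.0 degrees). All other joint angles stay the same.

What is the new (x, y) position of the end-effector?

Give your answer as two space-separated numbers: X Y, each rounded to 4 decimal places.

Answer: 4.8000 -0.1732

Derivation:
joint[0] = (0.0000, 0.0000)  (base)
link 0: phi[0] = -60 = -60 deg
  cos(-60 deg) = 0.5000, sin(-60 deg) = -0.8660
  joint[1] = (0.0000, 0.0000) + 4.9 * (0.5000, -0.8660) = (0.0000 + 2.4500, 0.0000 + -4.2435) = (2.4500, -4.2435)
link 1: phi[1] = -60 + 120 = 60 deg
  cos(60 deg) = 0.5000, sin(60 deg) = 0.8660
  joint[2] = (2.4500, -4.2435) + 4.7 * (0.5000, 0.8660) = (2.4500 + 2.3500, -4.2435 + 4.0703) = (4.8000, -0.1732)
End effector: (4.8000, -0.1732)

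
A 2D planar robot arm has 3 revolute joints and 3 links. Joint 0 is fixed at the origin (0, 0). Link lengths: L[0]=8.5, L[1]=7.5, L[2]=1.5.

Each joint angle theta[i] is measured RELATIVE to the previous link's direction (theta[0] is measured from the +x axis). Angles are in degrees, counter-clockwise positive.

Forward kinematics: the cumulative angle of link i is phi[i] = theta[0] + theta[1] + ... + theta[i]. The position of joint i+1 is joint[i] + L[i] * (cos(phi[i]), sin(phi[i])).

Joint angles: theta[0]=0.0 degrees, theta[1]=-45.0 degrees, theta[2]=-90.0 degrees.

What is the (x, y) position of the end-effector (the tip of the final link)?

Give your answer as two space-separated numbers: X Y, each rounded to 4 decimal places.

Answer: 12.7426 -6.3640

Derivation:
joint[0] = (0.0000, 0.0000)  (base)
link 0: phi[0] = 0 = 0 deg
  cos(0 deg) = 1.0000, sin(0 deg) = 0.0000
  joint[1] = (0.0000, 0.0000) + 8.5 * (1.0000, 0.0000) = (0.0000 + 8.5000, 0.0000 + 0.0000) = (8.5000, 0.0000)
link 1: phi[1] = 0 + -45 = -45 deg
  cos(-45 deg) = 0.7071, sin(-45 deg) = -0.7071
  joint[2] = (8.5000, 0.0000) + 7.5 * (0.7071, -0.7071) = (8.5000 + 5.3033, 0.0000 + -5.3033) = (13.8033, -5.3033)
link 2: phi[2] = 0 + -45 + -90 = -135 deg
  cos(-135 deg) = -0.7071, sin(-135 deg) = -0.7071
  joint[3] = (13.8033, -5.3033) + 1.5 * (-0.7071, -0.7071) = (13.8033 + -1.0607, -5.3033 + -1.0607) = (12.7426, -6.3640)
End effector: (12.7426, -6.3640)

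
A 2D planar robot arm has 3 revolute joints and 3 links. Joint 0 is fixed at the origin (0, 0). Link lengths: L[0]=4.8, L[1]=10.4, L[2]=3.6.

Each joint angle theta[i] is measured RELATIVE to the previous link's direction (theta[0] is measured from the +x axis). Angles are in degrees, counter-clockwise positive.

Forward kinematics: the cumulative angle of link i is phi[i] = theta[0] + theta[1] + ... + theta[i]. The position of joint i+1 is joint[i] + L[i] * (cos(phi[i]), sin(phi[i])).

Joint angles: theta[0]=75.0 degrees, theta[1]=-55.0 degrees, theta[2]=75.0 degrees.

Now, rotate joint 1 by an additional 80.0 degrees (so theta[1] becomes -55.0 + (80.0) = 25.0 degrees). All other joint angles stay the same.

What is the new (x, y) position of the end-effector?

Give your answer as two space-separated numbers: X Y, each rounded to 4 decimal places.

Answer: -4.1499 15.1922

Derivation:
joint[0] = (0.0000, 0.0000)  (base)
link 0: phi[0] = 75 = 75 deg
  cos(75 deg) = 0.2588, sin(75 deg) = 0.9659
  joint[1] = (0.0000, 0.0000) + 4.8 * (0.2588, 0.9659) = (0.0000 + 1.2423, 0.0000 + 4.6364) = (1.2423, 4.6364)
link 1: phi[1] = 75 + 25 = 100 deg
  cos(100 deg) = -0.1736, sin(100 deg) = 0.9848
  joint[2] = (1.2423, 4.6364) + 10.4 * (-0.1736, 0.9848) = (1.2423 + -1.8059, 4.6364 + 10.2420) = (-0.5636, 14.8784)
link 2: phi[2] = 75 + 25 + 75 = 175 deg
  cos(175 deg) = -0.9962, sin(175 deg) = 0.0872
  joint[3] = (-0.5636, 14.8784) + 3.6 * (-0.9962, 0.0872) = (-0.5636 + -3.5863, 14.8784 + 0.3138) = (-4.1499, 15.1922)
End effector: (-4.1499, 15.1922)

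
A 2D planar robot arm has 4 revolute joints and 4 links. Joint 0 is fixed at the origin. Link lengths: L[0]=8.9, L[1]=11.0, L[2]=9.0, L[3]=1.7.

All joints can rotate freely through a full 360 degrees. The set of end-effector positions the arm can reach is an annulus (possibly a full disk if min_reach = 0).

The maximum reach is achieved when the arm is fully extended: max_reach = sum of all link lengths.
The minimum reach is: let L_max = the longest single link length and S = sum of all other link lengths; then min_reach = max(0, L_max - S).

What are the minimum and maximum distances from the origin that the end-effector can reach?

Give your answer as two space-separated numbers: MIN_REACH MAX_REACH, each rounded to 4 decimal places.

Answer: 0.0000 30.6000

Derivation:
Link lengths: [8.9, 11.0, 9.0, 1.7]
max_reach = 8.9 + 11 + 9 + 1.7 = 30.6
L_max = max([8.9, 11.0, 9.0, 1.7]) = 11
S (sum of others) = 30.6 - 11 = 19.6
min_reach = max(0, 11 - 19.6) = max(0, -8.6) = 0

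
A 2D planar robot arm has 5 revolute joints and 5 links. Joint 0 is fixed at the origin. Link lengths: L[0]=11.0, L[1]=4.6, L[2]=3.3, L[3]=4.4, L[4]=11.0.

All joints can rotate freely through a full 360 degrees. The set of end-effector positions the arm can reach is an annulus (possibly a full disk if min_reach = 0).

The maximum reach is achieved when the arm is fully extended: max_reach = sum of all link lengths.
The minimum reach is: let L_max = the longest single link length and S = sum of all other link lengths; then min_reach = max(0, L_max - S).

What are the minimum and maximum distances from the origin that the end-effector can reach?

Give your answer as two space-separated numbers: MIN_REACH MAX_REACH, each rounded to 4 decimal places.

Answer: 0.0000 34.3000

Derivation:
Link lengths: [11.0, 4.6, 3.3, 4.4, 11.0]
max_reach = 11 + 4.6 + 3.3 + 4.4 + 11 = 34.3
L_max = max([11.0, 4.6, 3.3, 4.4, 11.0]) = 11
S (sum of others) = 34.3 - 11 = 23.3
min_reach = max(0, 11 - 23.3) = max(0, -12.3) = 0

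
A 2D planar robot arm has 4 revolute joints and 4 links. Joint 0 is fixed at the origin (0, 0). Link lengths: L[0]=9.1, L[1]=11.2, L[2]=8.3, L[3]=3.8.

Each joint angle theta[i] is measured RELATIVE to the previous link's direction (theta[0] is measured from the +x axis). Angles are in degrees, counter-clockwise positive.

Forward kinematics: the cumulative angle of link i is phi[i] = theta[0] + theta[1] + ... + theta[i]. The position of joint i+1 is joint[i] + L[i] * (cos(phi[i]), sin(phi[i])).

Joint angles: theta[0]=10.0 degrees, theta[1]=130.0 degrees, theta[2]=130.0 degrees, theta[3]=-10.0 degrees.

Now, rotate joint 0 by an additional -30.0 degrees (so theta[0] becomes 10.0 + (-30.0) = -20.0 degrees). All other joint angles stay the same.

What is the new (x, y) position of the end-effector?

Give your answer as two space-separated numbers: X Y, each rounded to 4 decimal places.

joint[0] = (0.0000, 0.0000)  (base)
link 0: phi[0] = -20 = -20 deg
  cos(-20 deg) = 0.9397, sin(-20 deg) = -0.3420
  joint[1] = (0.0000, 0.0000) + 9.1 * (0.9397, -0.3420) = (0.0000 + 8.5512, 0.0000 + -3.1124) = (8.5512, -3.1124)
link 1: phi[1] = -20 + 130 = 110 deg
  cos(110 deg) = -0.3420, sin(110 deg) = 0.9397
  joint[2] = (8.5512, -3.1124) + 11.2 * (-0.3420, 0.9397) = (8.5512 + -3.8306, -3.1124 + 10.5246) = (4.7206, 7.4122)
link 2: phi[2] = -20 + 130 + 130 = 240 deg
  cos(240 deg) = -0.5000, sin(240 deg) = -0.8660
  joint[3] = (4.7206, 7.4122) + 8.3 * (-0.5000, -0.8660) = (4.7206 + -4.1500, 7.4122 + -7.1880) = (0.5706, 0.2242)
link 3: phi[3] = -20 + 130 + 130 + -10 = 230 deg
  cos(230 deg) = -0.6428, sin(230 deg) = -0.7660
  joint[4] = (0.5706, 0.2242) + 3.8 * (-0.6428, -0.7660) = (0.5706 + -2.4426, 0.2242 + -2.9110) = (-1.8720, -2.6868)
End effector: (-1.8720, -2.6868)

Answer: -1.8720 -2.6868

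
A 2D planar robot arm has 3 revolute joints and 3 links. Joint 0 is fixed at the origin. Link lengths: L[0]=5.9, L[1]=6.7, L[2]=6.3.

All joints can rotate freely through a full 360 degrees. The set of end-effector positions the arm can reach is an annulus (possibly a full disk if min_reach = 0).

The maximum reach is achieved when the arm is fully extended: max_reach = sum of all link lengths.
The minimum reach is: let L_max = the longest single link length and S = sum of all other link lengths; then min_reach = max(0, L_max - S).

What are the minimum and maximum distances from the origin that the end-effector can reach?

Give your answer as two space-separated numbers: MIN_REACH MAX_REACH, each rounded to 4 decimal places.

Answer: 0.0000 18.9000

Derivation:
Link lengths: [5.9, 6.7, 6.3]
max_reach = 5.9 + 6.7 + 6.3 = 18.9
L_max = max([5.9, 6.7, 6.3]) = 6.7
S (sum of others) = 18.9 - 6.7 = 12.2
min_reach = max(0, 6.7 - 12.2) = max(0, -5.5) = 0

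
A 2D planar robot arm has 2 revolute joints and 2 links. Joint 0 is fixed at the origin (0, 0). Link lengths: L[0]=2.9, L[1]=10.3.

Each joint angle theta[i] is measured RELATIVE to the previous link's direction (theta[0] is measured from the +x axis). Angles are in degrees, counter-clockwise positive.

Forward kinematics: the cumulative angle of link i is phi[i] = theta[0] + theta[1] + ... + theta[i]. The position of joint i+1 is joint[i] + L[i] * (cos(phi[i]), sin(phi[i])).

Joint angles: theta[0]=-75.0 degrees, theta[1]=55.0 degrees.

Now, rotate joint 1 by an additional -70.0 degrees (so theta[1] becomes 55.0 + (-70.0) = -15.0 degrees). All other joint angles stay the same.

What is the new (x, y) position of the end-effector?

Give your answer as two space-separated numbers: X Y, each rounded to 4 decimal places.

joint[0] = (0.0000, 0.0000)  (base)
link 0: phi[0] = -75 = -75 deg
  cos(-75 deg) = 0.2588, sin(-75 deg) = -0.9659
  joint[1] = (0.0000, 0.0000) + 2.9 * (0.2588, -0.9659) = (0.0000 + 0.7506, 0.0000 + -2.8012) = (0.7506, -2.8012)
link 1: phi[1] = -75 + -15 = -90 deg
  cos(-90 deg) = 0.0000, sin(-90 deg) = -1.0000
  joint[2] = (0.7506, -2.8012) + 10.3 * (0.0000, -1.0000) = (0.7506 + 0.0000, -2.8012 + -10.3000) = (0.7506, -13.1012)
End effector: (0.7506, -13.1012)

Answer: 0.7506 -13.1012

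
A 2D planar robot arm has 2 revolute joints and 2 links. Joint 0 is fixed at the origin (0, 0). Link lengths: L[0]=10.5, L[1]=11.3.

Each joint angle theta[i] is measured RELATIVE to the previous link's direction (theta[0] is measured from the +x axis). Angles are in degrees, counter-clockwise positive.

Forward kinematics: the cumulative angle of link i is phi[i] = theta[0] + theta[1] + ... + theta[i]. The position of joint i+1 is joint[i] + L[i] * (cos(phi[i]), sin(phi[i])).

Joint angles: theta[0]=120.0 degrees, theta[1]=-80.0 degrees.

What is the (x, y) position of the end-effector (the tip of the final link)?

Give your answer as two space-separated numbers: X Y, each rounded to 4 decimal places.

joint[0] = (0.0000, 0.0000)  (base)
link 0: phi[0] = 120 = 120 deg
  cos(120 deg) = -0.5000, sin(120 deg) = 0.8660
  joint[1] = (0.0000, 0.0000) + 10.5 * (-0.5000, 0.8660) = (0.0000 + -5.2500, 0.0000 + 9.0933) = (-5.2500, 9.0933)
link 1: phi[1] = 120 + -80 = 40 deg
  cos(40 deg) = 0.7660, sin(40 deg) = 0.6428
  joint[2] = (-5.2500, 9.0933) + 11.3 * (0.7660, 0.6428) = (-5.2500 + 8.6563, 9.0933 + 7.2635) = (3.4063, 16.3568)
End effector: (3.4063, 16.3568)

Answer: 3.4063 16.3568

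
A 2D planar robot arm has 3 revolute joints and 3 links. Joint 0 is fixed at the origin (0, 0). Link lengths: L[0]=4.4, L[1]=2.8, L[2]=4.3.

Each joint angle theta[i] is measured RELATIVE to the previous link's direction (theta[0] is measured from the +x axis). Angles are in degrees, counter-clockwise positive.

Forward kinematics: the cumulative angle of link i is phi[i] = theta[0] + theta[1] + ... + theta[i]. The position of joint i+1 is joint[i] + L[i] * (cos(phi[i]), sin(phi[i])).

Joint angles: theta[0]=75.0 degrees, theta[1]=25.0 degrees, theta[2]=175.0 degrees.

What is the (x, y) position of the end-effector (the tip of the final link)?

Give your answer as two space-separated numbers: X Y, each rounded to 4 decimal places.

Answer: 1.0274 2.7239

Derivation:
joint[0] = (0.0000, 0.0000)  (base)
link 0: phi[0] = 75 = 75 deg
  cos(75 deg) = 0.2588, sin(75 deg) = 0.9659
  joint[1] = (0.0000, 0.0000) + 4.4 * (0.2588, 0.9659) = (0.0000 + 1.1388, 0.0000 + 4.2501) = (1.1388, 4.2501)
link 1: phi[1] = 75 + 25 = 100 deg
  cos(100 deg) = -0.1736, sin(100 deg) = 0.9848
  joint[2] = (1.1388, 4.2501) + 2.8 * (-0.1736, 0.9848) = (1.1388 + -0.4862, 4.2501 + 2.7575) = (0.6526, 7.0075)
link 2: phi[2] = 75 + 25 + 175 = 275 deg
  cos(275 deg) = 0.0872, sin(275 deg) = -0.9962
  joint[3] = (0.6526, 7.0075) + 4.3 * (0.0872, -0.9962) = (0.6526 + 0.3748, 7.0075 + -4.2836) = (1.0274, 2.7239)
End effector: (1.0274, 2.7239)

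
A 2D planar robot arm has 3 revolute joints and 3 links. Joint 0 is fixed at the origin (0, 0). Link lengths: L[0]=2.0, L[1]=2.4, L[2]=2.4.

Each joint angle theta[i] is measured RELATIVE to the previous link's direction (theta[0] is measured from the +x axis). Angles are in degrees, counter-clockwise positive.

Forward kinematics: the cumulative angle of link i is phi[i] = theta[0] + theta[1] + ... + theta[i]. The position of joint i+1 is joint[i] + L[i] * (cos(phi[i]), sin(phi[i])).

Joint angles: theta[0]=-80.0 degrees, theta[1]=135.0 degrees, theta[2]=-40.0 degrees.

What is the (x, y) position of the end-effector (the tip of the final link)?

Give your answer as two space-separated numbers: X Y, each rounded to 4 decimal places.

Answer: 4.0421 0.6175

Derivation:
joint[0] = (0.0000, 0.0000)  (base)
link 0: phi[0] = -80 = -80 deg
  cos(-80 deg) = 0.1736, sin(-80 deg) = -0.9848
  joint[1] = (0.0000, 0.0000) + 2 * (0.1736, -0.9848) = (0.0000 + 0.3473, 0.0000 + -1.9696) = (0.3473, -1.9696)
link 1: phi[1] = -80 + 135 = 55 deg
  cos(55 deg) = 0.5736, sin(55 deg) = 0.8192
  joint[2] = (0.3473, -1.9696) + 2.4 * (0.5736, 0.8192) = (0.3473 + 1.3766, -1.9696 + 1.9660) = (1.7239, -0.0037)
link 2: phi[2] = -80 + 135 + -40 = 15 deg
  cos(15 deg) = 0.9659, sin(15 deg) = 0.2588
  joint[3] = (1.7239, -0.0037) + 2.4 * (0.9659, 0.2588) = (1.7239 + 2.3182, -0.0037 + 0.6212) = (4.0421, 0.6175)
End effector: (4.0421, 0.6175)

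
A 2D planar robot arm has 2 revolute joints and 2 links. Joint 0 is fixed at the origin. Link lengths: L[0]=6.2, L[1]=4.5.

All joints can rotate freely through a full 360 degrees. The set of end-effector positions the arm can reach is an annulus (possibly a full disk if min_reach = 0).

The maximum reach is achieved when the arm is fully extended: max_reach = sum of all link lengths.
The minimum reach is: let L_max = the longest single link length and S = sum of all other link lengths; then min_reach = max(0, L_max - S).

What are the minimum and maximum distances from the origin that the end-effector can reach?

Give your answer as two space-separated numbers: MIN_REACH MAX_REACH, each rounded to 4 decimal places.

Link lengths: [6.2, 4.5]
max_reach = 6.2 + 4.5 = 10.7
L_max = max([6.2, 4.5]) = 6.2
S (sum of others) = 10.7 - 6.2 = 4.5
min_reach = max(0, 6.2 - 4.5) = max(0, 1.7) = 1.7

Answer: 1.7000 10.7000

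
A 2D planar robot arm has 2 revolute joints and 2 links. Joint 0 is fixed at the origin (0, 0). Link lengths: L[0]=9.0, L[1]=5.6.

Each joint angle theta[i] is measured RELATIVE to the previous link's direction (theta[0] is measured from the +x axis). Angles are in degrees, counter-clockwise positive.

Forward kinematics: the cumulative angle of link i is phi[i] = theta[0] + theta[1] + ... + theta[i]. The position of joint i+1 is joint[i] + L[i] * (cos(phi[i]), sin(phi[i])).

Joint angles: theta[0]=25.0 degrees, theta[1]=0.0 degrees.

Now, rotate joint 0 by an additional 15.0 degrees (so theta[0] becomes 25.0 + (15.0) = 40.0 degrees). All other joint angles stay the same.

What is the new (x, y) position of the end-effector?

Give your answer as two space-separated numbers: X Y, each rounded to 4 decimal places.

Answer: 11.1842 9.3847

Derivation:
joint[0] = (0.0000, 0.0000)  (base)
link 0: phi[0] = 40 = 40 deg
  cos(40 deg) = 0.7660, sin(40 deg) = 0.6428
  joint[1] = (0.0000, 0.0000) + 9 * (0.7660, 0.6428) = (0.0000 + 6.8944, 0.0000 + 5.7851) = (6.8944, 5.7851)
link 1: phi[1] = 40 + 0 = 40 deg
  cos(40 deg) = 0.7660, sin(40 deg) = 0.6428
  joint[2] = (6.8944, 5.7851) + 5.6 * (0.7660, 0.6428) = (6.8944 + 4.2898, 5.7851 + 3.5996) = (11.1842, 9.3847)
End effector: (11.1842, 9.3847)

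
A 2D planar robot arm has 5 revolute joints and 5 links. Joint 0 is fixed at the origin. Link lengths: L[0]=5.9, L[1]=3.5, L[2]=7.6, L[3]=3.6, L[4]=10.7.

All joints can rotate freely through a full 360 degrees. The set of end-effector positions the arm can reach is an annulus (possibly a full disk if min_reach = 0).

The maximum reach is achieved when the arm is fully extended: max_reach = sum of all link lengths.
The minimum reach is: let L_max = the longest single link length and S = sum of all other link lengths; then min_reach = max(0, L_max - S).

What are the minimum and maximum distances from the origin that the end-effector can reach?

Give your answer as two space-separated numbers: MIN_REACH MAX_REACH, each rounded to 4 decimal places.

Link lengths: [5.9, 3.5, 7.6, 3.6, 10.7]
max_reach = 5.9 + 3.5 + 7.6 + 3.6 + 10.7 = 31.3
L_max = max([5.9, 3.5, 7.6, 3.6, 10.7]) = 10.7
S (sum of others) = 31.3 - 10.7 = 20.6
min_reach = max(0, 10.7 - 20.6) = max(0, -9.9) = 0

Answer: 0.0000 31.3000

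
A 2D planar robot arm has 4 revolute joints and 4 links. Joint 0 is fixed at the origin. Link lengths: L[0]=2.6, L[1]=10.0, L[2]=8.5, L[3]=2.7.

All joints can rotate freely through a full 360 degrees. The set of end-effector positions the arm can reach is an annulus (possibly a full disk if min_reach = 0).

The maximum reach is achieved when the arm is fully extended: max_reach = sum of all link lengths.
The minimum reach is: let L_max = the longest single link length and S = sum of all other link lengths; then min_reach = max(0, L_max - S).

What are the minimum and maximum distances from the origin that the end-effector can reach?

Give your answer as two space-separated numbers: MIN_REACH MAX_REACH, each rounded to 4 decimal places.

Answer: 0.0000 23.8000

Derivation:
Link lengths: [2.6, 10.0, 8.5, 2.7]
max_reach = 2.6 + 10 + 8.5 + 2.7 = 23.8
L_max = max([2.6, 10.0, 8.5, 2.7]) = 10
S (sum of others) = 23.8 - 10 = 13.8
min_reach = max(0, 10 - 13.8) = max(0, -3.8) = 0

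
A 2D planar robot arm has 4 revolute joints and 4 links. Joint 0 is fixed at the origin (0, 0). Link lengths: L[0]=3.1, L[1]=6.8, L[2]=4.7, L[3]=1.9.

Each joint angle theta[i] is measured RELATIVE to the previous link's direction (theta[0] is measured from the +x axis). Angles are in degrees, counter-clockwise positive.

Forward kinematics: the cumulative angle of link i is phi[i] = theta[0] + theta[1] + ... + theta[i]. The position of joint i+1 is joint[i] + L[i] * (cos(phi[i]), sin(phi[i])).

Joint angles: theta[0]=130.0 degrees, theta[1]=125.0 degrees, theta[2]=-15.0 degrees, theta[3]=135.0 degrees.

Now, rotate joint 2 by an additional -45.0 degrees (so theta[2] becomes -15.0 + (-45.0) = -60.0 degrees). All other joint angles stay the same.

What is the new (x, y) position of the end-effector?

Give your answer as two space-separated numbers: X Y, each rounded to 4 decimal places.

Answer: -6.6470 -6.3600

Derivation:
joint[0] = (0.0000, 0.0000)  (base)
link 0: phi[0] = 130 = 130 deg
  cos(130 deg) = -0.6428, sin(130 deg) = 0.7660
  joint[1] = (0.0000, 0.0000) + 3.1 * (-0.6428, 0.7660) = (0.0000 + -1.9926, 0.0000 + 2.3747) = (-1.9926, 2.3747)
link 1: phi[1] = 130 + 125 = 255 deg
  cos(255 deg) = -0.2588, sin(255 deg) = -0.9659
  joint[2] = (-1.9926, 2.3747) + 6.8 * (-0.2588, -0.9659) = (-1.9926 + -1.7600, 2.3747 + -6.5683) = (-3.7526, -4.1936)
link 2: phi[2] = 130 + 125 + -60 = 195 deg
  cos(195 deg) = -0.9659, sin(195 deg) = -0.2588
  joint[3] = (-3.7526, -4.1936) + 4.7 * (-0.9659, -0.2588) = (-3.7526 + -4.5399, -4.1936 + -1.2164) = (-8.2925, -5.4100)
link 3: phi[3] = 130 + 125 + -60 + 135 = 330 deg
  cos(330 deg) = 0.8660, sin(330 deg) = -0.5000
  joint[4] = (-8.2925, -5.4100) + 1.9 * (0.8660, -0.5000) = (-8.2925 + 1.6454, -5.4100 + -0.9500) = (-6.6470, -6.3600)
End effector: (-6.6470, -6.3600)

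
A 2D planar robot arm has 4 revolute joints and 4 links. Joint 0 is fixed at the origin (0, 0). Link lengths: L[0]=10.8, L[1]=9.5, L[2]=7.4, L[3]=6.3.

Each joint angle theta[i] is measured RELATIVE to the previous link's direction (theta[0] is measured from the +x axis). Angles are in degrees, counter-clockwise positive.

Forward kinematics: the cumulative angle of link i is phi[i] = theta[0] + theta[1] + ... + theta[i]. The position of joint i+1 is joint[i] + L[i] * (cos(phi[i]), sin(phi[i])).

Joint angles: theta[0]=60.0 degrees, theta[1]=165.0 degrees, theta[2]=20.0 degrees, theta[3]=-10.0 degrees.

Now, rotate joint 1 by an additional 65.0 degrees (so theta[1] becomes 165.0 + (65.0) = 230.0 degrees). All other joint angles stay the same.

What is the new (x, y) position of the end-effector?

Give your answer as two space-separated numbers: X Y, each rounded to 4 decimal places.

joint[0] = (0.0000, 0.0000)  (base)
link 0: phi[0] = 60 = 60 deg
  cos(60 deg) = 0.5000, sin(60 deg) = 0.8660
  joint[1] = (0.0000, 0.0000) + 10.8 * (0.5000, 0.8660) = (0.0000 + 5.4000, 0.0000 + 9.3531) = (5.4000, 9.3531)
link 1: phi[1] = 60 + 230 = 290 deg
  cos(290 deg) = 0.3420, sin(290 deg) = -0.9397
  joint[2] = (5.4000, 9.3531) + 9.5 * (0.3420, -0.9397) = (5.4000 + 3.2492, 9.3531 + -8.9271) = (8.6492, 0.4260)
link 2: phi[2] = 60 + 230 + 20 = 310 deg
  cos(310 deg) = 0.6428, sin(310 deg) = -0.7660
  joint[3] = (8.6492, 0.4260) + 7.4 * (0.6428, -0.7660) = (8.6492 + 4.7566, 0.4260 + -5.6687) = (13.4058, -5.2427)
link 3: phi[3] = 60 + 230 + 20 + -10 = 300 deg
  cos(300 deg) = 0.5000, sin(300 deg) = -0.8660
  joint[4] = (13.4058, -5.2427) + 6.3 * (0.5000, -0.8660) = (13.4058 + 3.1500, -5.2427 + -5.4560) = (16.5558, -10.6987)
End effector: (16.5558, -10.6987)

Answer: 16.5558 -10.6987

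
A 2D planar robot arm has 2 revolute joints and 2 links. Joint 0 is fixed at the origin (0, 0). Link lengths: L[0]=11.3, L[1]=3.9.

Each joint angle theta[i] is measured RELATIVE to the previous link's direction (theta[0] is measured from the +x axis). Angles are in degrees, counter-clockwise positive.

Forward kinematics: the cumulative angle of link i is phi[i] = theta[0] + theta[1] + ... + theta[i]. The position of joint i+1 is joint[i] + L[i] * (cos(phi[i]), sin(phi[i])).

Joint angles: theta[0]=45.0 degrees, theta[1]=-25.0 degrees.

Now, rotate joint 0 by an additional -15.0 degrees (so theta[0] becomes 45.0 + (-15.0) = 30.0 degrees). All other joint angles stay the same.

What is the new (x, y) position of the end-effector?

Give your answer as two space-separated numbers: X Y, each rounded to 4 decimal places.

Answer: 13.6712 5.9899

Derivation:
joint[0] = (0.0000, 0.0000)  (base)
link 0: phi[0] = 30 = 30 deg
  cos(30 deg) = 0.8660, sin(30 deg) = 0.5000
  joint[1] = (0.0000, 0.0000) + 11.3 * (0.8660, 0.5000) = (0.0000 + 9.7861, 0.0000 + 5.6500) = (9.7861, 5.6500)
link 1: phi[1] = 30 + -25 = 5 deg
  cos(5 deg) = 0.9962, sin(5 deg) = 0.0872
  joint[2] = (9.7861, 5.6500) + 3.9 * (0.9962, 0.0872) = (9.7861 + 3.8852, 5.6500 + 0.3399) = (13.6712, 5.9899)
End effector: (13.6712, 5.9899)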